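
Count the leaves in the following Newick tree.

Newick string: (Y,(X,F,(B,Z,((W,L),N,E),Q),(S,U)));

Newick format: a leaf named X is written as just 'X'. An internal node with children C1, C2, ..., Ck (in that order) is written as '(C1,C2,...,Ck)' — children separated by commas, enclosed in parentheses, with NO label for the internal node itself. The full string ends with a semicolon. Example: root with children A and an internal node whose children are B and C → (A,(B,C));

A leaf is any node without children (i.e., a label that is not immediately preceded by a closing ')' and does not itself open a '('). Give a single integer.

Answer: 12

Derivation:
Newick: (Y,(X,F,(B,Z,((W,L),N,E),Q),(S,U)));
Scan left-to-right; a leaf is any maximal label run not followed by '(':
  pos 1: leaf 'Y' → count = 1
  pos 4: leaf 'X' → count = 2
  pos 6: leaf 'F' → count = 3
  pos 9: leaf 'B' → count = 4
  pos 11: leaf 'Z' → count = 5
  pos 15: leaf 'W' → count = 6
  pos 17: leaf 'L' → count = 7
  pos 20: leaf 'N' → count = 8
  pos 22: leaf 'E' → count = 9
  pos 25: leaf 'Q' → count = 10
  pos 29: leaf 'S' → count = 11
  pos 31: leaf 'U' → count = 12
Total leaves: 12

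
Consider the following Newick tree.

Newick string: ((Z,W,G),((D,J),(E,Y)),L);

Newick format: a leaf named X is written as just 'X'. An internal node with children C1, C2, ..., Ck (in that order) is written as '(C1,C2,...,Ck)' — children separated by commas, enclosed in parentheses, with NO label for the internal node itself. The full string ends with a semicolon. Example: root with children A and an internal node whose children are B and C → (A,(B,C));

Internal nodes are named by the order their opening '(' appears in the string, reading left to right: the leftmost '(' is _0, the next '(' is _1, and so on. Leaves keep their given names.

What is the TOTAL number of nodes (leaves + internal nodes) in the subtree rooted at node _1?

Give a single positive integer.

Answer: 4

Derivation:
Newick: ((Z,W,G),((D,J),(E,Y)),L);
Locate _1: it is the '(' at position 1 (the 2nd '(' reading left to right).
Query: subtree rooted at _1
_1: subtree_size = 1 + 3
  Z: subtree_size = 1 + 0
  W: subtree_size = 1 + 0
  G: subtree_size = 1 + 0
Total subtree size of _1: 4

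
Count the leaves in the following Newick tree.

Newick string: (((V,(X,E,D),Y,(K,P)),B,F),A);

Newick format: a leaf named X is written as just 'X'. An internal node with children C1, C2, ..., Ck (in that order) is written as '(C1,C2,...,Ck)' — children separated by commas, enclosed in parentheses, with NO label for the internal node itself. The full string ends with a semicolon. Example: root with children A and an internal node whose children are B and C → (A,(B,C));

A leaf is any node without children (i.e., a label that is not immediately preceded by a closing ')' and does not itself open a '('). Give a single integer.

Newick: (((V,(X,E,D),Y,(K,P)),B,F),A);
Scan left-to-right; a leaf is any maximal label run not followed by '(':
  pos 3: leaf 'V' → count = 1
  pos 6: leaf 'X' → count = 2
  pos 8: leaf 'E' → count = 3
  pos 10: leaf 'D' → count = 4
  pos 13: leaf 'Y' → count = 5
  pos 16: leaf 'K' → count = 6
  pos 18: leaf 'P' → count = 7
  pos 22: leaf 'B' → count = 8
  pos 24: leaf 'F' → count = 9
  pos 27: leaf 'A' → count = 10
Total leaves: 10

Answer: 10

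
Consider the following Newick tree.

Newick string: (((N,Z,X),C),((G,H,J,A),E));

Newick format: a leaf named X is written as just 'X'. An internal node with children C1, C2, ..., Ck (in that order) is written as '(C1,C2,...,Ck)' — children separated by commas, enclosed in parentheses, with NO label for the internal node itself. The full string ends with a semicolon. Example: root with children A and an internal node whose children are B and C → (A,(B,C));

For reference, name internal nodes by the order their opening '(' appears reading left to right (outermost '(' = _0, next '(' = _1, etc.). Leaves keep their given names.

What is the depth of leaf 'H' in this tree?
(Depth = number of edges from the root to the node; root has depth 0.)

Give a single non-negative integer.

Newick: (((N,Z,X),C),((G,H,J,A),E));
Naming internals by '(' encounter order: outermost '(' = _0, next = _1, ...
Query node: H
Path from root: _0 -> _3 -> _4 -> H
Depth of H: 3 (number of edges from root)

Answer: 3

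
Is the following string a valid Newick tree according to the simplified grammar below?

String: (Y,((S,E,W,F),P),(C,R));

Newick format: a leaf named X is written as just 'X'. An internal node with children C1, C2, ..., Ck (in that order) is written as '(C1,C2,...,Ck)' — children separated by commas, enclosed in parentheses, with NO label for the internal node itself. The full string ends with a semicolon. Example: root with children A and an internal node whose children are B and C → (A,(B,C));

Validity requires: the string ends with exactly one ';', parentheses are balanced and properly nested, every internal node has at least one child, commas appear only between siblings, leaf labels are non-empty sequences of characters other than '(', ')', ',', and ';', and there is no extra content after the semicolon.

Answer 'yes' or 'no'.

Input: (Y,((S,E,W,F),P),(C,R));
Paren balance: 4 '(' vs 4 ')' OK
Ends with single ';': True
Full parse: OK
Valid: True

Answer: yes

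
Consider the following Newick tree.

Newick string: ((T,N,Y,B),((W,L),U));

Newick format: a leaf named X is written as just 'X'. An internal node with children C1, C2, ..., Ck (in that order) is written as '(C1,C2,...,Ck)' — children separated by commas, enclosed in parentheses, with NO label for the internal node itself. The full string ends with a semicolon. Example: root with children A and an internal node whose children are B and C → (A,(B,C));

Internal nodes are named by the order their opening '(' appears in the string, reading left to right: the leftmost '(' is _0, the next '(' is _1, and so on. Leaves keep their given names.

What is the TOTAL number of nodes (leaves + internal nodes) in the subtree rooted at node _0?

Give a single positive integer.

Answer: 11

Derivation:
Newick: ((T,N,Y,B),((W,L),U));
Locate _0: it is the '(' at position 0 (the 1st '(' reading left to right).
Query: subtree rooted at _0
_0: subtree_size = 1 + 10
  _1: subtree_size = 1 + 4
    T: subtree_size = 1 + 0
    N: subtree_size = 1 + 0
    Y: subtree_size = 1 + 0
    B: subtree_size = 1 + 0
  _2: subtree_size = 1 + 4
    _3: subtree_size = 1 + 2
      W: subtree_size = 1 + 0
      L: subtree_size = 1 + 0
    U: subtree_size = 1 + 0
Total subtree size of _0: 11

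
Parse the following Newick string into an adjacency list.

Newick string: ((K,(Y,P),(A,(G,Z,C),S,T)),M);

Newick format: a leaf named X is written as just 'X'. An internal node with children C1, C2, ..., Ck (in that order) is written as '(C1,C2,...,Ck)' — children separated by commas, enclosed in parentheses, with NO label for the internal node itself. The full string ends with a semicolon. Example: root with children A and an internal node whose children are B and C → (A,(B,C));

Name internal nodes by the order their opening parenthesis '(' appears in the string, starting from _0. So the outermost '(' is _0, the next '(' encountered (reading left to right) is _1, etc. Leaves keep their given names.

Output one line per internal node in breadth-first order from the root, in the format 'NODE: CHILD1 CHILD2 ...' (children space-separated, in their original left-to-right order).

Answer: _0: _1 M
_1: K _2 _3
_2: Y P
_3: A _4 S T
_4: G Z C

Derivation:
Input: ((K,(Y,P),(A,(G,Z,C),S,T)),M);
Scanning left-to-right, naming '(' by encounter order:
  pos 0: '(' -> open internal node _0 (depth 1)
  pos 1: '(' -> open internal node _1 (depth 2)
  pos 4: '(' -> open internal node _2 (depth 3)
  pos 8: ')' -> close internal node _2 (now at depth 2)
  pos 10: '(' -> open internal node _3 (depth 3)
  pos 13: '(' -> open internal node _4 (depth 4)
  pos 19: ')' -> close internal node _4 (now at depth 3)
  pos 24: ')' -> close internal node _3 (now at depth 2)
  pos 25: ')' -> close internal node _1 (now at depth 1)
  pos 28: ')' -> close internal node _0 (now at depth 0)
Total internal nodes: 5
BFS adjacency from root:
  _0: _1 M
  _1: K _2 _3
  _2: Y P
  _3: A _4 S T
  _4: G Z C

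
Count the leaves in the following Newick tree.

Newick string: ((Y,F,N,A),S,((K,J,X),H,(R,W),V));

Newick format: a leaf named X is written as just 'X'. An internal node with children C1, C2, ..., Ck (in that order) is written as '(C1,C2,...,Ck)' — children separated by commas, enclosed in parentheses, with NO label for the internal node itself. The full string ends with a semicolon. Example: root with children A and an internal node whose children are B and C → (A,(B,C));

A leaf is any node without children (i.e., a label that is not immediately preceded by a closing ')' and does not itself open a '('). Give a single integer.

Newick: ((Y,F,N,A),S,((K,J,X),H,(R,W),V));
Scan left-to-right; a leaf is any maximal label run not followed by '(':
  pos 2: leaf 'Y' → count = 1
  pos 4: leaf 'F' → count = 2
  pos 6: leaf 'N' → count = 3
  pos 8: leaf 'A' → count = 4
  pos 11: leaf 'S' → count = 5
  pos 15: leaf 'K' → count = 6
  pos 17: leaf 'J' → count = 7
  pos 19: leaf 'X' → count = 8
  pos 22: leaf 'H' → count = 9
  pos 25: leaf 'R' → count = 10
  pos 27: leaf 'W' → count = 11
  pos 30: leaf 'V' → count = 12
Total leaves: 12

Answer: 12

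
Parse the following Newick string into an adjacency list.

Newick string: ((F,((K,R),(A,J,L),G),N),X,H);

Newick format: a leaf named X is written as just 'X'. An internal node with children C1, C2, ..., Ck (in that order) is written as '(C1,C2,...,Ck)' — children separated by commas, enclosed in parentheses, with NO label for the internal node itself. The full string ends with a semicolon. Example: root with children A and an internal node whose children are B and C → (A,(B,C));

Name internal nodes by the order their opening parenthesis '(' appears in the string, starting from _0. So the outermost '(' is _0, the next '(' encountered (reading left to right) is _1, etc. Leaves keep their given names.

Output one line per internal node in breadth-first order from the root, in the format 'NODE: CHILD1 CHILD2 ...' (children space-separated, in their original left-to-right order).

Input: ((F,((K,R),(A,J,L),G),N),X,H);
Scanning left-to-right, naming '(' by encounter order:
  pos 0: '(' -> open internal node _0 (depth 1)
  pos 1: '(' -> open internal node _1 (depth 2)
  pos 4: '(' -> open internal node _2 (depth 3)
  pos 5: '(' -> open internal node _3 (depth 4)
  pos 9: ')' -> close internal node _3 (now at depth 3)
  pos 11: '(' -> open internal node _4 (depth 4)
  pos 17: ')' -> close internal node _4 (now at depth 3)
  pos 20: ')' -> close internal node _2 (now at depth 2)
  pos 23: ')' -> close internal node _1 (now at depth 1)
  pos 28: ')' -> close internal node _0 (now at depth 0)
Total internal nodes: 5
BFS adjacency from root:
  _0: _1 X H
  _1: F _2 N
  _2: _3 _4 G
  _3: K R
  _4: A J L

Answer: _0: _1 X H
_1: F _2 N
_2: _3 _4 G
_3: K R
_4: A J L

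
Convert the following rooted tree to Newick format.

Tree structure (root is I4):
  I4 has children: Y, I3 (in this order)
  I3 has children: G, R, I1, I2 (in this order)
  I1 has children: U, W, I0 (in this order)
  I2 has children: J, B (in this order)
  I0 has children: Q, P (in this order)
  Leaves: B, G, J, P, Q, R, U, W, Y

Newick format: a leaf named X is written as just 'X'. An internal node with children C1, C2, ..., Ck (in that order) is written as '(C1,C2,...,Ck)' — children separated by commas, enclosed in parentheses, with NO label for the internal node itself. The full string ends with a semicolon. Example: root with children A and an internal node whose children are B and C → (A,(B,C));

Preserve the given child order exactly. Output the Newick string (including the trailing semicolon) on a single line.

internal I4 with children ['Y', 'I3']
  leaf 'Y' → 'Y'
  internal I3 with children ['G', 'R', 'I1', 'I2']
    leaf 'G' → 'G'
    leaf 'R' → 'R'
    internal I1 with children ['U', 'W', 'I0']
      leaf 'U' → 'U'
      leaf 'W' → 'W'
      internal I0 with children ['Q', 'P']
        leaf 'Q' → 'Q'
        leaf 'P' → 'P'
      → '(Q,P)'
    → '(U,W,(Q,P))'
    internal I2 with children ['J', 'B']
      leaf 'J' → 'J'
      leaf 'B' → 'B'
    → '(J,B)'
  → '(G,R,(U,W,(Q,P)),(J,B))'
→ '(Y,(G,R,(U,W,(Q,P)),(J,B)))'
Final: (Y,(G,R,(U,W,(Q,P)),(J,B)));

Answer: (Y,(G,R,(U,W,(Q,P)),(J,B)));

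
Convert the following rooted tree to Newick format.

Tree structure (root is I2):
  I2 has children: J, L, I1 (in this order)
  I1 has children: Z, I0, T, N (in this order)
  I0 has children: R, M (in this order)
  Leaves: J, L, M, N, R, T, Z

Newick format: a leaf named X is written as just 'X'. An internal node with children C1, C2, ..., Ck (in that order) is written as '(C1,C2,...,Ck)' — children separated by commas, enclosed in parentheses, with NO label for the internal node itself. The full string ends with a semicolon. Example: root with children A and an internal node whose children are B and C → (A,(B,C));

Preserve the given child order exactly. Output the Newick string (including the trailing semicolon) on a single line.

Answer: (J,L,(Z,(R,M),T,N));

Derivation:
internal I2 with children ['J', 'L', 'I1']
  leaf 'J' → 'J'
  leaf 'L' → 'L'
  internal I1 with children ['Z', 'I0', 'T', 'N']
    leaf 'Z' → 'Z'
    internal I0 with children ['R', 'M']
      leaf 'R' → 'R'
      leaf 'M' → 'M'
    → '(R,M)'
    leaf 'T' → 'T'
    leaf 'N' → 'N'
  → '(Z,(R,M),T,N)'
→ '(J,L,(Z,(R,M),T,N))'
Final: (J,L,(Z,(R,M),T,N));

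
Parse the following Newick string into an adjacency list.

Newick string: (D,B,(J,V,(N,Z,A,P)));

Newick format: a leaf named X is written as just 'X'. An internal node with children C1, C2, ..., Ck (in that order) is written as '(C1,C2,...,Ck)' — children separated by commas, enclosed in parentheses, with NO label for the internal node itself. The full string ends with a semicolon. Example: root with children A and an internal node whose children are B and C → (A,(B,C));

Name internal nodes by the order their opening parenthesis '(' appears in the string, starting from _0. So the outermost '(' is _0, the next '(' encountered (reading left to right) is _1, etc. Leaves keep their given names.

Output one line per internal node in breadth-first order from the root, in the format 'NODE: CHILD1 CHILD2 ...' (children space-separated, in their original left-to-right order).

Answer: _0: D B _1
_1: J V _2
_2: N Z A P

Derivation:
Input: (D,B,(J,V,(N,Z,A,P)));
Scanning left-to-right, naming '(' by encounter order:
  pos 0: '(' -> open internal node _0 (depth 1)
  pos 5: '(' -> open internal node _1 (depth 2)
  pos 10: '(' -> open internal node _2 (depth 3)
  pos 18: ')' -> close internal node _2 (now at depth 2)
  pos 19: ')' -> close internal node _1 (now at depth 1)
  pos 20: ')' -> close internal node _0 (now at depth 0)
Total internal nodes: 3
BFS adjacency from root:
  _0: D B _1
  _1: J V _2
  _2: N Z A P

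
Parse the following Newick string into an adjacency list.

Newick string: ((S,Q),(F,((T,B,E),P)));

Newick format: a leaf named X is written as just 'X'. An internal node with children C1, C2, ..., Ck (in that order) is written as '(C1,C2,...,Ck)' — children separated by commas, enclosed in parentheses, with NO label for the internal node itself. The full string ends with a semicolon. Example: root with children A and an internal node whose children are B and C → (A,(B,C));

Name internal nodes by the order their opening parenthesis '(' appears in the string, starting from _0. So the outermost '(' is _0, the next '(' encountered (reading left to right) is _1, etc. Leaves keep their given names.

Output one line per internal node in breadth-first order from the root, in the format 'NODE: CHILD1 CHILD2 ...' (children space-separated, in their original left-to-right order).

Answer: _0: _1 _2
_1: S Q
_2: F _3
_3: _4 P
_4: T B E

Derivation:
Input: ((S,Q),(F,((T,B,E),P)));
Scanning left-to-right, naming '(' by encounter order:
  pos 0: '(' -> open internal node _0 (depth 1)
  pos 1: '(' -> open internal node _1 (depth 2)
  pos 5: ')' -> close internal node _1 (now at depth 1)
  pos 7: '(' -> open internal node _2 (depth 2)
  pos 10: '(' -> open internal node _3 (depth 3)
  pos 11: '(' -> open internal node _4 (depth 4)
  pos 17: ')' -> close internal node _4 (now at depth 3)
  pos 20: ')' -> close internal node _3 (now at depth 2)
  pos 21: ')' -> close internal node _2 (now at depth 1)
  pos 22: ')' -> close internal node _0 (now at depth 0)
Total internal nodes: 5
BFS adjacency from root:
  _0: _1 _2
  _1: S Q
  _2: F _3
  _3: _4 P
  _4: T B E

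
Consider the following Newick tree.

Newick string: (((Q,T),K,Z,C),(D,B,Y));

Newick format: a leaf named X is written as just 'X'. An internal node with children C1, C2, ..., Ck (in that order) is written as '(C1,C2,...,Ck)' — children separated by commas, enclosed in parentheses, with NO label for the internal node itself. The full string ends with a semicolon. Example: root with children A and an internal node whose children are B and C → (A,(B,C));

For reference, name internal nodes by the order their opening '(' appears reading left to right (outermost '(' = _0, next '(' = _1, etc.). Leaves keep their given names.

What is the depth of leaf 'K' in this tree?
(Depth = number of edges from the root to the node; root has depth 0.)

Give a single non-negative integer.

Newick: (((Q,T),K,Z,C),(D,B,Y));
Naming internals by '(' encounter order: outermost '(' = _0, next = _1, ...
Query node: K
Path from root: _0 -> _1 -> K
Depth of K: 2 (number of edges from root)

Answer: 2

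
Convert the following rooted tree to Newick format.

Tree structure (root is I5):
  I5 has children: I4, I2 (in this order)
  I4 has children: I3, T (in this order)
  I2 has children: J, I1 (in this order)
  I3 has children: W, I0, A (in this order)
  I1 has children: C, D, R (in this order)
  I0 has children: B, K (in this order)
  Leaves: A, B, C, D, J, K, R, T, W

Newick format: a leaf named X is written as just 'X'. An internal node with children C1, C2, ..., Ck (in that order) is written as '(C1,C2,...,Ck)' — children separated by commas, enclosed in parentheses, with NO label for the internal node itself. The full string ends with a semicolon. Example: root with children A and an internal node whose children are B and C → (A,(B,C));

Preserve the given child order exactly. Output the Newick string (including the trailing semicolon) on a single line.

Answer: (((W,(B,K),A),T),(J,(C,D,R)));

Derivation:
internal I5 with children ['I4', 'I2']
  internal I4 with children ['I3', 'T']
    internal I3 with children ['W', 'I0', 'A']
      leaf 'W' → 'W'
      internal I0 with children ['B', 'K']
        leaf 'B' → 'B'
        leaf 'K' → 'K'
      → '(B,K)'
      leaf 'A' → 'A'
    → '(W,(B,K),A)'
    leaf 'T' → 'T'
  → '((W,(B,K),A),T)'
  internal I2 with children ['J', 'I1']
    leaf 'J' → 'J'
    internal I1 with children ['C', 'D', 'R']
      leaf 'C' → 'C'
      leaf 'D' → 'D'
      leaf 'R' → 'R'
    → '(C,D,R)'
  → '(J,(C,D,R))'
→ '(((W,(B,K),A),T),(J,(C,D,R)))'
Final: (((W,(B,K),A),T),(J,(C,D,R)));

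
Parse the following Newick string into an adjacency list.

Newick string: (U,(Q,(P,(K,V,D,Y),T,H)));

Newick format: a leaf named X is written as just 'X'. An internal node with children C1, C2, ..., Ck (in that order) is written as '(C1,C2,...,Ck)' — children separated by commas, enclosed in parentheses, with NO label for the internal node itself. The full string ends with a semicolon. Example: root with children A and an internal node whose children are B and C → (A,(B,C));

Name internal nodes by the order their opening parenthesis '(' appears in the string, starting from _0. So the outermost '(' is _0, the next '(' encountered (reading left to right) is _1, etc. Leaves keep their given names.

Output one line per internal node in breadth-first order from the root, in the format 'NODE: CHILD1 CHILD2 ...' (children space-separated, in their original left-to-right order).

Input: (U,(Q,(P,(K,V,D,Y),T,H)));
Scanning left-to-right, naming '(' by encounter order:
  pos 0: '(' -> open internal node _0 (depth 1)
  pos 3: '(' -> open internal node _1 (depth 2)
  pos 6: '(' -> open internal node _2 (depth 3)
  pos 9: '(' -> open internal node _3 (depth 4)
  pos 17: ')' -> close internal node _3 (now at depth 3)
  pos 22: ')' -> close internal node _2 (now at depth 2)
  pos 23: ')' -> close internal node _1 (now at depth 1)
  pos 24: ')' -> close internal node _0 (now at depth 0)
Total internal nodes: 4
BFS adjacency from root:
  _0: U _1
  _1: Q _2
  _2: P _3 T H
  _3: K V D Y

Answer: _0: U _1
_1: Q _2
_2: P _3 T H
_3: K V D Y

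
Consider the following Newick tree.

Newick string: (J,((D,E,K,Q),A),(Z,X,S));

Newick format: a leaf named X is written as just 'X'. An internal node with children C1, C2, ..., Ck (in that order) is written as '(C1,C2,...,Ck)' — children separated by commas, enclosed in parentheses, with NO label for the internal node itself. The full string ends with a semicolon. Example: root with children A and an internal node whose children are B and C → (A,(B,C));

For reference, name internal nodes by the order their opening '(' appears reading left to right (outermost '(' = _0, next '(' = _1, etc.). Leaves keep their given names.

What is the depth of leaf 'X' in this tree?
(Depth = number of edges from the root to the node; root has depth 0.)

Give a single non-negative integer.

Answer: 2

Derivation:
Newick: (J,((D,E,K,Q),A),(Z,X,S));
Naming internals by '(' encounter order: outermost '(' = _0, next = _1, ...
Query node: X
Path from root: _0 -> _3 -> X
Depth of X: 2 (number of edges from root)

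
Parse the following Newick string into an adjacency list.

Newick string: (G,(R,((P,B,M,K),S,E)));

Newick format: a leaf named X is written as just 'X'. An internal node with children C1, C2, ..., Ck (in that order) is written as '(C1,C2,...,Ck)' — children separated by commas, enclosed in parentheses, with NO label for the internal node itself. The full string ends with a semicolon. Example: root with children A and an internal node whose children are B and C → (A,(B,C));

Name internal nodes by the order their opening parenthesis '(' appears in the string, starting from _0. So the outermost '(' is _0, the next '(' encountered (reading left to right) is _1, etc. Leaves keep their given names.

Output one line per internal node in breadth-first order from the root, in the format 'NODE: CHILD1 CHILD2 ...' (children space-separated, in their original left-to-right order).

Answer: _0: G _1
_1: R _2
_2: _3 S E
_3: P B M K

Derivation:
Input: (G,(R,((P,B,M,K),S,E)));
Scanning left-to-right, naming '(' by encounter order:
  pos 0: '(' -> open internal node _0 (depth 1)
  pos 3: '(' -> open internal node _1 (depth 2)
  pos 6: '(' -> open internal node _2 (depth 3)
  pos 7: '(' -> open internal node _3 (depth 4)
  pos 15: ')' -> close internal node _3 (now at depth 3)
  pos 20: ')' -> close internal node _2 (now at depth 2)
  pos 21: ')' -> close internal node _1 (now at depth 1)
  pos 22: ')' -> close internal node _0 (now at depth 0)
Total internal nodes: 4
BFS adjacency from root:
  _0: G _1
  _1: R _2
  _2: _3 S E
  _3: P B M K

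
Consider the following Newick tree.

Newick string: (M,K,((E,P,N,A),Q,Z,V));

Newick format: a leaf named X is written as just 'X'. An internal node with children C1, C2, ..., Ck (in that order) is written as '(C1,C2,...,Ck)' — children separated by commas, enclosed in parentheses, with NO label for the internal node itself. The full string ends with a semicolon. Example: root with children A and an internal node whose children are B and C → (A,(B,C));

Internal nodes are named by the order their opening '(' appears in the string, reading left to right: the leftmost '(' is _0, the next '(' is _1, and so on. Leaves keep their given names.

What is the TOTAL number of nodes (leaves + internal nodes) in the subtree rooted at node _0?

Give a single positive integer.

Answer: 12

Derivation:
Newick: (M,K,((E,P,N,A),Q,Z,V));
Locate _0: it is the '(' at position 0 (the 1st '(' reading left to right).
Query: subtree rooted at _0
_0: subtree_size = 1 + 11
  M: subtree_size = 1 + 0
  K: subtree_size = 1 + 0
  _1: subtree_size = 1 + 8
    _2: subtree_size = 1 + 4
      E: subtree_size = 1 + 0
      P: subtree_size = 1 + 0
      N: subtree_size = 1 + 0
      A: subtree_size = 1 + 0
    Q: subtree_size = 1 + 0
    Z: subtree_size = 1 + 0
    V: subtree_size = 1 + 0
Total subtree size of _0: 12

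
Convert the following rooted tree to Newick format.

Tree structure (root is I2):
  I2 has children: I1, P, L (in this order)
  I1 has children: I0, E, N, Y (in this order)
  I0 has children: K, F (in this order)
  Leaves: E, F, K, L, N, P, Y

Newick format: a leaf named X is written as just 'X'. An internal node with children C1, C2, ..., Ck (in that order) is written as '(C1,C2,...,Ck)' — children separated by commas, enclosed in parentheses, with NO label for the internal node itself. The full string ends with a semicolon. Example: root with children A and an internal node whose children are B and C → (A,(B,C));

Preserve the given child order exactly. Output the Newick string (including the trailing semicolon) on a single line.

Answer: (((K,F),E,N,Y),P,L);

Derivation:
internal I2 with children ['I1', 'P', 'L']
  internal I1 with children ['I0', 'E', 'N', 'Y']
    internal I0 with children ['K', 'F']
      leaf 'K' → 'K'
      leaf 'F' → 'F'
    → '(K,F)'
    leaf 'E' → 'E'
    leaf 'N' → 'N'
    leaf 'Y' → 'Y'
  → '((K,F),E,N,Y)'
  leaf 'P' → 'P'
  leaf 'L' → 'L'
→ '(((K,F),E,N,Y),P,L)'
Final: (((K,F),E,N,Y),P,L);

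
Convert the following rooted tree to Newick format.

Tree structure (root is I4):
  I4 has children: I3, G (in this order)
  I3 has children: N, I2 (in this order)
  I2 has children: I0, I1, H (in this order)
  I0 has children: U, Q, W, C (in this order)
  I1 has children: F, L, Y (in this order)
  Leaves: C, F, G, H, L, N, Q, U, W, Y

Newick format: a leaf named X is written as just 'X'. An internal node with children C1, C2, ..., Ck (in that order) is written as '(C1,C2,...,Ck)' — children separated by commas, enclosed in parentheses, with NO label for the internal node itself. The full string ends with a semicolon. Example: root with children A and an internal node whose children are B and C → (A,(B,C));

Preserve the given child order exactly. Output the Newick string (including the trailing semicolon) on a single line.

internal I4 with children ['I3', 'G']
  internal I3 with children ['N', 'I2']
    leaf 'N' → 'N'
    internal I2 with children ['I0', 'I1', 'H']
      internal I0 with children ['U', 'Q', 'W', 'C']
        leaf 'U' → 'U'
        leaf 'Q' → 'Q'
        leaf 'W' → 'W'
        leaf 'C' → 'C'
      → '(U,Q,W,C)'
      internal I1 with children ['F', 'L', 'Y']
        leaf 'F' → 'F'
        leaf 'L' → 'L'
        leaf 'Y' → 'Y'
      → '(F,L,Y)'
      leaf 'H' → 'H'
    → '((U,Q,W,C),(F,L,Y),H)'
  → '(N,((U,Q,W,C),(F,L,Y),H))'
  leaf 'G' → 'G'
→ '((N,((U,Q,W,C),(F,L,Y),H)),G)'
Final: ((N,((U,Q,W,C),(F,L,Y),H)),G);

Answer: ((N,((U,Q,W,C),(F,L,Y),H)),G);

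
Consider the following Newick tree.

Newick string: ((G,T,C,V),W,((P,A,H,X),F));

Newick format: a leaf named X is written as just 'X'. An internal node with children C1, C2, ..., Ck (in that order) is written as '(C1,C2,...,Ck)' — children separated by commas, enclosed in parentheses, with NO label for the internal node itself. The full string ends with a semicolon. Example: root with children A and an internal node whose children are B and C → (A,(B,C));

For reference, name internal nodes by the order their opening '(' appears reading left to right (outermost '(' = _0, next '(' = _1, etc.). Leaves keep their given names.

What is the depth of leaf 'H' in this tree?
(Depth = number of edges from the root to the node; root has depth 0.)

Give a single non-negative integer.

Newick: ((G,T,C,V),W,((P,A,H,X),F));
Naming internals by '(' encounter order: outermost '(' = _0, next = _1, ...
Query node: H
Path from root: _0 -> _2 -> _3 -> H
Depth of H: 3 (number of edges from root)

Answer: 3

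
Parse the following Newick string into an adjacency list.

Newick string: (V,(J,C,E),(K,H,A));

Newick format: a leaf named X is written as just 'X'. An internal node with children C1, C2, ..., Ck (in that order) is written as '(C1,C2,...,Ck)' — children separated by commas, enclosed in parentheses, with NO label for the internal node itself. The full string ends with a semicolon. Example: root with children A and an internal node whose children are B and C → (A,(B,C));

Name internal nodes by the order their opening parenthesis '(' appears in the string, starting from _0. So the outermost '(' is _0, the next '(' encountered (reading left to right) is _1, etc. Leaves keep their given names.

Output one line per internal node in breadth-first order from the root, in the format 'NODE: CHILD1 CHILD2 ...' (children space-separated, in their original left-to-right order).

Input: (V,(J,C,E),(K,H,A));
Scanning left-to-right, naming '(' by encounter order:
  pos 0: '(' -> open internal node _0 (depth 1)
  pos 3: '(' -> open internal node _1 (depth 2)
  pos 9: ')' -> close internal node _1 (now at depth 1)
  pos 11: '(' -> open internal node _2 (depth 2)
  pos 17: ')' -> close internal node _2 (now at depth 1)
  pos 18: ')' -> close internal node _0 (now at depth 0)
Total internal nodes: 3
BFS adjacency from root:
  _0: V _1 _2
  _1: J C E
  _2: K H A

Answer: _0: V _1 _2
_1: J C E
_2: K H A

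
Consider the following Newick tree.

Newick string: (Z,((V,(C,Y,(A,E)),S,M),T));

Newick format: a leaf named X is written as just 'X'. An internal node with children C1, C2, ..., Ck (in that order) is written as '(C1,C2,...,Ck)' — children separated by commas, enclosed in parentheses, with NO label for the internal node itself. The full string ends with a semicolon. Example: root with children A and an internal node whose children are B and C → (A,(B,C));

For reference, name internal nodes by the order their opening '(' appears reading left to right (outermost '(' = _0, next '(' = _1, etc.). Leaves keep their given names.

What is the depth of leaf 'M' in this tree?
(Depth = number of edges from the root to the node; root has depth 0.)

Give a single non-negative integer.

Answer: 3

Derivation:
Newick: (Z,((V,(C,Y,(A,E)),S,M),T));
Naming internals by '(' encounter order: outermost '(' = _0, next = _1, ...
Query node: M
Path from root: _0 -> _1 -> _2 -> M
Depth of M: 3 (number of edges from root)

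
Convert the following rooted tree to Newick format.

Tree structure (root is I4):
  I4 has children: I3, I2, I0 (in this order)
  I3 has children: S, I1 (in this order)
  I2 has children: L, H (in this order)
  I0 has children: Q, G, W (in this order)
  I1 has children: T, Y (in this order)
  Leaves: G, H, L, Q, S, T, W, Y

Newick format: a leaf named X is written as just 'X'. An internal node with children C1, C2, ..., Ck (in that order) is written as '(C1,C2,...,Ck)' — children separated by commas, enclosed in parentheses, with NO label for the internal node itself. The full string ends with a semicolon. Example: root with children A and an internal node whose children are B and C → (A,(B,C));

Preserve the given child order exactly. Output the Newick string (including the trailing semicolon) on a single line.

Answer: ((S,(T,Y)),(L,H),(Q,G,W));

Derivation:
internal I4 with children ['I3', 'I2', 'I0']
  internal I3 with children ['S', 'I1']
    leaf 'S' → 'S'
    internal I1 with children ['T', 'Y']
      leaf 'T' → 'T'
      leaf 'Y' → 'Y'
    → '(T,Y)'
  → '(S,(T,Y))'
  internal I2 with children ['L', 'H']
    leaf 'L' → 'L'
    leaf 'H' → 'H'
  → '(L,H)'
  internal I0 with children ['Q', 'G', 'W']
    leaf 'Q' → 'Q'
    leaf 'G' → 'G'
    leaf 'W' → 'W'
  → '(Q,G,W)'
→ '((S,(T,Y)),(L,H),(Q,G,W))'
Final: ((S,(T,Y)),(L,H),(Q,G,W));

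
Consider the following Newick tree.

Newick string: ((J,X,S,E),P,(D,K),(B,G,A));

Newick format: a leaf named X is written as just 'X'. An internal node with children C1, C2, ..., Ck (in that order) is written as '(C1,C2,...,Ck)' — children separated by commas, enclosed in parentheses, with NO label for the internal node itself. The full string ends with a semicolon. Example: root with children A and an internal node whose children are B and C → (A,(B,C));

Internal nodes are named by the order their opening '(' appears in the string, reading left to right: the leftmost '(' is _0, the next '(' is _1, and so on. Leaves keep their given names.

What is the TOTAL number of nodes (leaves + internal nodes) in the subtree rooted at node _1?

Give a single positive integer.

Newick: ((J,X,S,E),P,(D,K),(B,G,A));
Locate _1: it is the '(' at position 1 (the 2nd '(' reading left to right).
Query: subtree rooted at _1
_1: subtree_size = 1 + 4
  J: subtree_size = 1 + 0
  X: subtree_size = 1 + 0
  S: subtree_size = 1 + 0
  E: subtree_size = 1 + 0
Total subtree size of _1: 5

Answer: 5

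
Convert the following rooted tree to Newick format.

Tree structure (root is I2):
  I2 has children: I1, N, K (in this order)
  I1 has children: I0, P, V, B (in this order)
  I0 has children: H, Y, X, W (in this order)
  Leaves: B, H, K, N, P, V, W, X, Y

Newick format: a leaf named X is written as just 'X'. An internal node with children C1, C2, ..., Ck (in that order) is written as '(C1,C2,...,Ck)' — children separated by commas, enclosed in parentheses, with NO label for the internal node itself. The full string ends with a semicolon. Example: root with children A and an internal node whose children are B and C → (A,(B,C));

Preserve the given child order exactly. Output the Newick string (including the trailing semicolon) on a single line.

Answer: (((H,Y,X,W),P,V,B),N,K);

Derivation:
internal I2 with children ['I1', 'N', 'K']
  internal I1 with children ['I0', 'P', 'V', 'B']
    internal I0 with children ['H', 'Y', 'X', 'W']
      leaf 'H' → 'H'
      leaf 'Y' → 'Y'
      leaf 'X' → 'X'
      leaf 'W' → 'W'
    → '(H,Y,X,W)'
    leaf 'P' → 'P'
    leaf 'V' → 'V'
    leaf 'B' → 'B'
  → '((H,Y,X,W),P,V,B)'
  leaf 'N' → 'N'
  leaf 'K' → 'K'
→ '(((H,Y,X,W),P,V,B),N,K)'
Final: (((H,Y,X,W),P,V,B),N,K);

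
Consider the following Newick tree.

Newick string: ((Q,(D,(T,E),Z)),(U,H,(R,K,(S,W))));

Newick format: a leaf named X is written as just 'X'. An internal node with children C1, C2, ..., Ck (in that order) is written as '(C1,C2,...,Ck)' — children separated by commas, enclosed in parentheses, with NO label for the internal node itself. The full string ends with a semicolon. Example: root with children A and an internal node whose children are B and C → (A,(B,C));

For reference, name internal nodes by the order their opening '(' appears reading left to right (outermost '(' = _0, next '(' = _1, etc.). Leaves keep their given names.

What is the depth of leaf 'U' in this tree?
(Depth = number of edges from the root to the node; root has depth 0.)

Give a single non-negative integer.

Answer: 2

Derivation:
Newick: ((Q,(D,(T,E),Z)),(U,H,(R,K,(S,W))));
Naming internals by '(' encounter order: outermost '(' = _0, next = _1, ...
Query node: U
Path from root: _0 -> _4 -> U
Depth of U: 2 (number of edges from root)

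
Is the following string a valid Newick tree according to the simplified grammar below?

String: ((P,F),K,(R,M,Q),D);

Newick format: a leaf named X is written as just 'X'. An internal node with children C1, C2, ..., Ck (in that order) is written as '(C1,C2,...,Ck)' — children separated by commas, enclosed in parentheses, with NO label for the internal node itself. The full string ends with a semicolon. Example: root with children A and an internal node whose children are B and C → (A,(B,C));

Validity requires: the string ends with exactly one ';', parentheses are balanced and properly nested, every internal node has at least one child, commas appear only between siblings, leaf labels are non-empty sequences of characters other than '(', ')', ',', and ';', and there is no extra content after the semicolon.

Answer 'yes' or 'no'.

Input: ((P,F),K,(R,M,Q),D);
Paren balance: 3 '(' vs 3 ')' OK
Ends with single ';': True
Full parse: OK
Valid: True

Answer: yes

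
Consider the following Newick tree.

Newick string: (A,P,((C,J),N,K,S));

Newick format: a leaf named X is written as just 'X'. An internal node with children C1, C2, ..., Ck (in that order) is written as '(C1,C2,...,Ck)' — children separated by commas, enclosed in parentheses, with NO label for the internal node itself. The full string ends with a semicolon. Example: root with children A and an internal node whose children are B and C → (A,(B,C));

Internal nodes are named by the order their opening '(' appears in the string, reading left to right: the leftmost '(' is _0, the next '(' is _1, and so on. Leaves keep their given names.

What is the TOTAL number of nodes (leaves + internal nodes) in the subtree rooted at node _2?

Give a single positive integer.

Answer: 3

Derivation:
Newick: (A,P,((C,J),N,K,S));
Locate _2: it is the '(' at position 6 (the 3rd '(' reading left to right).
Query: subtree rooted at _2
_2: subtree_size = 1 + 2
  C: subtree_size = 1 + 0
  J: subtree_size = 1 + 0
Total subtree size of _2: 3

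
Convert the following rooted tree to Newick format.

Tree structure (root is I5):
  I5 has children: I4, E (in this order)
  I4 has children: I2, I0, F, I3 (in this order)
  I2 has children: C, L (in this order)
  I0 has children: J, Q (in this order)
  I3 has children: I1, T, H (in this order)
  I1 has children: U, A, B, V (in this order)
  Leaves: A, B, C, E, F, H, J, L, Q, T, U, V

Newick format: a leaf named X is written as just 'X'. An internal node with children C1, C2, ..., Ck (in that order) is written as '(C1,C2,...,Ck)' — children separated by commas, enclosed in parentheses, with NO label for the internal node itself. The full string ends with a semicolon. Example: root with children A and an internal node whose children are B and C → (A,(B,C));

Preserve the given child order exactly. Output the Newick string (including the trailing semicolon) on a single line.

Answer: (((C,L),(J,Q),F,((U,A,B,V),T,H)),E);

Derivation:
internal I5 with children ['I4', 'E']
  internal I4 with children ['I2', 'I0', 'F', 'I3']
    internal I2 with children ['C', 'L']
      leaf 'C' → 'C'
      leaf 'L' → 'L'
    → '(C,L)'
    internal I0 with children ['J', 'Q']
      leaf 'J' → 'J'
      leaf 'Q' → 'Q'
    → '(J,Q)'
    leaf 'F' → 'F'
    internal I3 with children ['I1', 'T', 'H']
      internal I1 with children ['U', 'A', 'B', 'V']
        leaf 'U' → 'U'
        leaf 'A' → 'A'
        leaf 'B' → 'B'
        leaf 'V' → 'V'
      → '(U,A,B,V)'
      leaf 'T' → 'T'
      leaf 'H' → 'H'
    → '((U,A,B,V),T,H)'
  → '((C,L),(J,Q),F,((U,A,B,V),T,H))'
  leaf 'E' → 'E'
→ '(((C,L),(J,Q),F,((U,A,B,V),T,H)),E)'
Final: (((C,L),(J,Q),F,((U,A,B,V),T,H)),E);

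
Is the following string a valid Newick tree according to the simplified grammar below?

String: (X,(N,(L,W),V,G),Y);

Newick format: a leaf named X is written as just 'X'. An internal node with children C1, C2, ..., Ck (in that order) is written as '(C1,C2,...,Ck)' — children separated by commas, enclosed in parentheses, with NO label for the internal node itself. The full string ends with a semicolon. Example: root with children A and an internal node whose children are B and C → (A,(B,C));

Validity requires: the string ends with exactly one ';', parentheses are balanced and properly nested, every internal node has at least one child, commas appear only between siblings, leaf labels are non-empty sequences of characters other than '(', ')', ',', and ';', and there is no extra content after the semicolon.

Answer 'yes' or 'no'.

Answer: yes

Derivation:
Input: (X,(N,(L,W),V,G),Y);
Paren balance: 3 '(' vs 3 ')' OK
Ends with single ';': True
Full parse: OK
Valid: True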